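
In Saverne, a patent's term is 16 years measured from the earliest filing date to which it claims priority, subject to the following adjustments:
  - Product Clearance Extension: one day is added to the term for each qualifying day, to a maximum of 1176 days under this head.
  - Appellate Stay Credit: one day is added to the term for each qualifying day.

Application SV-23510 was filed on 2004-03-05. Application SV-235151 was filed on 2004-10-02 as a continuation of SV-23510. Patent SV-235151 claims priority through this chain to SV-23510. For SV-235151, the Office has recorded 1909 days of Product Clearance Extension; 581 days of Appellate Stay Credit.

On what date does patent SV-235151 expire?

2024-12-26

Earliest priority filing: 5 March 2004.
Base term: 5 March 2004 + 16 years → 5 March 2020.
Product Clearance Extension: 1909 days claimed exceeds the 1176-day cap, so +1176 days → 25 May 2023.
Appellate Stay Credit: +581 days → 26 December 2024.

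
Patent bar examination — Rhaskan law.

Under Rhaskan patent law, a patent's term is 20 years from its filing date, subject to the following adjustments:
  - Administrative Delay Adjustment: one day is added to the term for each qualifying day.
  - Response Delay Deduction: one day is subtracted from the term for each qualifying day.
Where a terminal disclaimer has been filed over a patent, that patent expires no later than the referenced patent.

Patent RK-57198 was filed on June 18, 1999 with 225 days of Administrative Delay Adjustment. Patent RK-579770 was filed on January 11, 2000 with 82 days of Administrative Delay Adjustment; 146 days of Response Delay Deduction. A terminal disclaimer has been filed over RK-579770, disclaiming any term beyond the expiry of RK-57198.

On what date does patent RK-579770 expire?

2019-11-08

Natural term of RK-579770:
  Base: filing + 20 years → 11 January 2020.
  Administrative Delay Adjustment: +82 days → 2 April 2020.
  Response Delay Deduction: −146 days → 8 November 2019.
Expiry of referenced patent RK-57198:
  Base: filing + 20 years → 18 June 2019.
  Administrative Delay Adjustment: +225 days → 29 January 2020.
Terminal disclaimer: RK-579770 expires on the earlier of 8 November 2019 and 29 January 2020.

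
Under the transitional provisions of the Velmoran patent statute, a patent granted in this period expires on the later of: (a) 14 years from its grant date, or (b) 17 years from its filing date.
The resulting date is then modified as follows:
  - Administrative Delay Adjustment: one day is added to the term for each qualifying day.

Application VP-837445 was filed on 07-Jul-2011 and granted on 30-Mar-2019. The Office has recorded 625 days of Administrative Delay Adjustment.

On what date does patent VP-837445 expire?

(a) grant + 14 years → 30 March 2033.
(b) filing + 17 years → 7 July 2028.
Later of the two: 30 March 2033.
Administrative Delay Adjustment: +625 days → 15 December 2034.

2034-12-15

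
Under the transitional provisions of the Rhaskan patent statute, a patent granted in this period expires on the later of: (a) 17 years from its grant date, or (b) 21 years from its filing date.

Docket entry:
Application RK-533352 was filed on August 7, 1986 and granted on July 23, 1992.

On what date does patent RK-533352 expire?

2009-07-23

(a) grant + 17 years → 23 July 2009.
(b) filing + 21 years → 7 August 2007.
Later of the two: 23 July 2009.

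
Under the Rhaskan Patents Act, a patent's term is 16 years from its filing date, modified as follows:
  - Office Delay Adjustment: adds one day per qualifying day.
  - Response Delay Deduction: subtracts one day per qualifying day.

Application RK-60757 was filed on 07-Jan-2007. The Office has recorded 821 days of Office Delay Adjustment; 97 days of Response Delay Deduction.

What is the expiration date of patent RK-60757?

December 31, 2024

Base term: filing date + 16 years → 7 January 2023.
Office Delay Adjustment: +821 days → 7 April 2025.
Response Delay Deduction: −97 days → 31 December 2024.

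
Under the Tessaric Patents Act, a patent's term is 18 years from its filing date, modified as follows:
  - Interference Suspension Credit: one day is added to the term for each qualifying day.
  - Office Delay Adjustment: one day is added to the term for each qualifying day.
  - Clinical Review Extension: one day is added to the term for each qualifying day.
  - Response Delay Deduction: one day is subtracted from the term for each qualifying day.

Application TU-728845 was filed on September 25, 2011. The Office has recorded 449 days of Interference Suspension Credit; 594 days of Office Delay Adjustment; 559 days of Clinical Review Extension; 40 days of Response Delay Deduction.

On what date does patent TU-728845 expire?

Base term: filing date + 18 years → 25 September 2029.
Interference Suspension Credit: +449 days → 18 December 2030.
Office Delay Adjustment: +594 days → 3 August 2032.
Clinical Review Extension: +559 days → 13 February 2034.
Response Delay Deduction: −40 days → 4 January 2034.

2034-01-04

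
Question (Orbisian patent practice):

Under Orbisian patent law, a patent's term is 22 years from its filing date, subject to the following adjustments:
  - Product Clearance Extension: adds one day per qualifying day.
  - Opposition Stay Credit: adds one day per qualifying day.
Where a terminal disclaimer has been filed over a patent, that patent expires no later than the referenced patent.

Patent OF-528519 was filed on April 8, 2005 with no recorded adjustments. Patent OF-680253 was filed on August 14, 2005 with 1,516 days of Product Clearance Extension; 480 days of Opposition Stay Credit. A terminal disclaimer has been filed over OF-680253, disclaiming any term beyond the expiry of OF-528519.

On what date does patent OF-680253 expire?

Natural term of OF-680253:
  Base: filing + 22 years → 14 August 2027.
  Product Clearance Extension: +1516 days → 8 October 2031.
  Opposition Stay Credit: +480 days → 30 January 2033.
Expiry of referenced patent OF-528519:
  Base: filing + 22 years → 8 April 2027.
Terminal disclaimer: OF-680253 expires on the earlier of 30 January 2033 and 8 April 2027.

2027-04-08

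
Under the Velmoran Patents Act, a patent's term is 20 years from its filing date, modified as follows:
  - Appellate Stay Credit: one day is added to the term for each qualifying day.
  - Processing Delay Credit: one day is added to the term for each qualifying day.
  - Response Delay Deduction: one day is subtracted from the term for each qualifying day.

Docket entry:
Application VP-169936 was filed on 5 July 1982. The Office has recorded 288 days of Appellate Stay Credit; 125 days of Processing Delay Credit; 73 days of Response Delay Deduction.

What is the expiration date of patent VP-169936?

June 10, 2003

Base term: filing date + 20 years → 5 July 2002.
Appellate Stay Credit: +288 days → 19 April 2003.
Processing Delay Credit: +125 days → 22 August 2003.
Response Delay Deduction: −73 days → 10 June 2003.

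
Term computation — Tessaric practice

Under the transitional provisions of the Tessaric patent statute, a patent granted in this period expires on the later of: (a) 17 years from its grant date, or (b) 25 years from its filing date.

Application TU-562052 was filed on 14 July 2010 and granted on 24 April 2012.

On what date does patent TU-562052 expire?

(a) grant + 17 years → 24 April 2029.
(b) filing + 25 years → 14 July 2035.
Later of the two: 14 July 2035.

July 14, 2035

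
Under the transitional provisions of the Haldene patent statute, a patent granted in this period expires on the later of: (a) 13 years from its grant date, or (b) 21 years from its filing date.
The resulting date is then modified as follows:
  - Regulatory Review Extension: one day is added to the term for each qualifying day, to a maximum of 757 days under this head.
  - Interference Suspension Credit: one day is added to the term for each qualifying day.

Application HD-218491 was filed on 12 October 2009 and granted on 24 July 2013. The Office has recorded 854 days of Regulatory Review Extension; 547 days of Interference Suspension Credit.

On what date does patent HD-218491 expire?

(a) grant + 13 years → 24 July 2026.
(b) filing + 21 years → 12 October 2030.
Later of the two: 12 October 2030.
Regulatory Review Extension: 854 days claimed exceeds the 757-day cap, so +757 days → 7 November 2032.
Interference Suspension Credit: +547 days → 8 May 2034.

2034-05-08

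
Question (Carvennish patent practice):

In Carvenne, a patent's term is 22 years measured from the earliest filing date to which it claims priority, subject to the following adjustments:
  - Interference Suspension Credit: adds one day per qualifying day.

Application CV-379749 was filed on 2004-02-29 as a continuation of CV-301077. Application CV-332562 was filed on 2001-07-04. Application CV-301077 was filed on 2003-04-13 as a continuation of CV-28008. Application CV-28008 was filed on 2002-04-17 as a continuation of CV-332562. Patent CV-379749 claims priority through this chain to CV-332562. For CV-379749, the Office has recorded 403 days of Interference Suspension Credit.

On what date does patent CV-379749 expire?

Earliest priority filing: 4 July 2001.
Base term: 4 July 2001 + 22 years → 4 July 2023.
Interference Suspension Credit: +403 days → 10 August 2024.

August 10, 2024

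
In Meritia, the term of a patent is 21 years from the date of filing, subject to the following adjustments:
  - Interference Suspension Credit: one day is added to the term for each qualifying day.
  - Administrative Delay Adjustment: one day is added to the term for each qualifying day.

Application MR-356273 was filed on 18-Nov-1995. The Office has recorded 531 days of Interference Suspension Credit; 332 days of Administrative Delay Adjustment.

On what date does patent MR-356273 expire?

2019-03-31

Base term: filing date + 21 years → 18 November 2016.
Interference Suspension Credit: +531 days → 3 May 2018.
Administrative Delay Adjustment: +332 days → 31 March 2019.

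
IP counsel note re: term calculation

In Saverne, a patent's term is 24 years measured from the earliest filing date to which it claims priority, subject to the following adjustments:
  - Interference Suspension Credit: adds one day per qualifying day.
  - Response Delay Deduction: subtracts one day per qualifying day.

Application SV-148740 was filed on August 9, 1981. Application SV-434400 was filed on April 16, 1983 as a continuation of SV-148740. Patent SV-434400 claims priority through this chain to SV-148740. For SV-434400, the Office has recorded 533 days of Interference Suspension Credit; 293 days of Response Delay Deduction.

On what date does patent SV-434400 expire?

Earliest priority filing: 9 August 1981.
Base term: 9 August 1981 + 24 years → 9 August 2005.
Interference Suspension Credit: +533 days → 24 January 2007.
Response Delay Deduction: −293 days → 6 April 2006.

April 6, 2006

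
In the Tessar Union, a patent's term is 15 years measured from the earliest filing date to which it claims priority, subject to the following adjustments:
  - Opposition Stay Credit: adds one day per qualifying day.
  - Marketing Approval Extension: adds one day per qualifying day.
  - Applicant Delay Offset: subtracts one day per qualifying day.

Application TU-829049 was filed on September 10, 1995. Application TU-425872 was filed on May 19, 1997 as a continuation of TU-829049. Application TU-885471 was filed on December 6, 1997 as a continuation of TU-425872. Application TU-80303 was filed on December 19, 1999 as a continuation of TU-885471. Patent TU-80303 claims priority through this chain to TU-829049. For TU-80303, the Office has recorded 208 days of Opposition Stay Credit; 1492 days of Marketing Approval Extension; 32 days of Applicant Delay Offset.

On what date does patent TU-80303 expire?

Earliest priority filing: 10 September 1995.
Base term: 10 September 1995 + 15 years → 10 September 2010.
Opposition Stay Credit: +208 days → 6 April 2011.
Marketing Approval Extension: +1492 days → 7 May 2015.
Applicant Delay Offset: −32 days → 5 April 2015.

April 5, 2015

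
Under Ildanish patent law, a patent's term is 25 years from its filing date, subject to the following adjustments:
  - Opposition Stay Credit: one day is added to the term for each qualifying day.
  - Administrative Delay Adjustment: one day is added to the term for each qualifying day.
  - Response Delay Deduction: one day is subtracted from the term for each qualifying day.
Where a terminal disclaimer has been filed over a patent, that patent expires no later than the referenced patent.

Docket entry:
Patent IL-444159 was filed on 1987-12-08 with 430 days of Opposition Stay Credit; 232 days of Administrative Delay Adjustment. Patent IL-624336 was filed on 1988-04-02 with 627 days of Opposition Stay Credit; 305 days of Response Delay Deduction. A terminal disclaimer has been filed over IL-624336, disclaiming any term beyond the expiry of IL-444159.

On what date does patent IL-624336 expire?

Natural term of IL-624336:
  Base: filing + 25 years → 2 April 2013.
  Opposition Stay Credit: +627 days → 20 December 2014.
  Response Delay Deduction: −305 days → 18 February 2014.
Expiry of referenced patent IL-444159:
  Base: filing + 25 years → 8 December 2012.
  Opposition Stay Credit: +430 days → 11 February 2014.
  Administrative Delay Adjustment: +232 days → 1 October 2014.
Terminal disclaimer: IL-624336 expires on the earlier of 18 February 2014 and 1 October 2014.

2014-02-18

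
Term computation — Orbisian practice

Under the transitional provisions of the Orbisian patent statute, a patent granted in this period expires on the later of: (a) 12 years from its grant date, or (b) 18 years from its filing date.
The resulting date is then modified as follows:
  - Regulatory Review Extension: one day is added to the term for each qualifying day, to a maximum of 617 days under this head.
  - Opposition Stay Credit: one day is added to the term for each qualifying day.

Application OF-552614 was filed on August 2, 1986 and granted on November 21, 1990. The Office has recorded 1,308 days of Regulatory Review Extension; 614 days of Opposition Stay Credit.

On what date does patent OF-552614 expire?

(a) grant + 12 years → 21 November 2002.
(b) filing + 18 years → 2 August 2004.
Later of the two: 2 August 2004.
Regulatory Review Extension: 1308 days claimed exceeds the 617-day cap, so +617 days → 11 April 2006.
Opposition Stay Credit: +614 days → 16 December 2007.

December 16, 2007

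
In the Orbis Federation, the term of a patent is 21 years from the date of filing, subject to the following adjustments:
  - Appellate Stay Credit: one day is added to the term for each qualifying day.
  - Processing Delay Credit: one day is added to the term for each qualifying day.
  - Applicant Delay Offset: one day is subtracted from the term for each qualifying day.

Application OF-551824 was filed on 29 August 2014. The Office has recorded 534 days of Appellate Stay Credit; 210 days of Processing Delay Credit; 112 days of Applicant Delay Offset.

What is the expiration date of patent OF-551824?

2037-05-22

Base term: filing date + 21 years → 29 August 2035.
Appellate Stay Credit: +534 days → 13 February 2037.
Processing Delay Credit: +210 days → 11 September 2037.
Applicant Delay Offset: −112 days → 22 May 2037.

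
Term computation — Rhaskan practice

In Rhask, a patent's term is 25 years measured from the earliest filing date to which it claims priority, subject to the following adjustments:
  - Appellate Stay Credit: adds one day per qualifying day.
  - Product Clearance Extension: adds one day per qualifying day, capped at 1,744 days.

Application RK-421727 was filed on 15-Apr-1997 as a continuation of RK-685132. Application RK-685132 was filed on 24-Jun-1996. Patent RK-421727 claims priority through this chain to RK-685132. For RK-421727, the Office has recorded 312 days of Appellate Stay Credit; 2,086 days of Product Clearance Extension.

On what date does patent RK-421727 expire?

Earliest priority filing: 24 June 1996.
Base term: 24 June 1996 + 25 years → 24 June 2021.
Appellate Stay Credit: +312 days → 2 May 2022.
Product Clearance Extension: 2086 days claimed exceeds the 1744-day cap, so +1744 days → 9 February 2027.

2027-02-09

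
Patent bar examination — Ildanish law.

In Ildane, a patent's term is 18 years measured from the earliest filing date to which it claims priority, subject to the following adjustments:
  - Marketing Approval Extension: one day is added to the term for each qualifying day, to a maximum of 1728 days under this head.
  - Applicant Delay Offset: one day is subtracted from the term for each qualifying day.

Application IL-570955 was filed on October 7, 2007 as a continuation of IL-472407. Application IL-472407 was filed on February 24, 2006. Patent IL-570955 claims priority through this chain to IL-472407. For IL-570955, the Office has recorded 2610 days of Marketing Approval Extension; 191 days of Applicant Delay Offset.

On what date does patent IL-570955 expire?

Earliest priority filing: 24 February 2006.
Base term: 24 February 2006 + 18 years → 24 February 2024.
Marketing Approval Extension: 2610 days claimed exceeds the 1728-day cap, so +1728 days → 17 November 2028.
Applicant Delay Offset: −191 days → 10 May 2028.

2028-05-10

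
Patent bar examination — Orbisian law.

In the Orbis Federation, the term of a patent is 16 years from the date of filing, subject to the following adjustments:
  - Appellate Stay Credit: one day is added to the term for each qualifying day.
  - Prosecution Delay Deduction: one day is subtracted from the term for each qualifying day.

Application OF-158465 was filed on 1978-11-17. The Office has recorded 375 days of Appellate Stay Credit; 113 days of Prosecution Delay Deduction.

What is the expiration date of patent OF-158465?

August 6, 1995

Base term: filing date + 16 years → 17 November 1994.
Appellate Stay Credit: +375 days → 27 November 1995.
Prosecution Delay Deduction: −113 days → 6 August 1995.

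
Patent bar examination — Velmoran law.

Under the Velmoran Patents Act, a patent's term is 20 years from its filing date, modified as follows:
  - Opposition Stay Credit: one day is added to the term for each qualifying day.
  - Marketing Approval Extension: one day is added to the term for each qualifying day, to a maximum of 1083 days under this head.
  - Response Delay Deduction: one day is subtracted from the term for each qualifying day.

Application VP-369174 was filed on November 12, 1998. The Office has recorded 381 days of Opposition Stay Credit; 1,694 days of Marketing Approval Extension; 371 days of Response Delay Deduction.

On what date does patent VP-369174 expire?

Base term: filing date + 20 years → 12 November 2018.
Opposition Stay Credit: +381 days → 28 November 2019.
Marketing Approval Extension: 1694 days claimed exceeds the 1083-day cap, so +1083 days → 15 November 2022.
Response Delay Deduction: −371 days → 9 November 2021.

November 9, 2021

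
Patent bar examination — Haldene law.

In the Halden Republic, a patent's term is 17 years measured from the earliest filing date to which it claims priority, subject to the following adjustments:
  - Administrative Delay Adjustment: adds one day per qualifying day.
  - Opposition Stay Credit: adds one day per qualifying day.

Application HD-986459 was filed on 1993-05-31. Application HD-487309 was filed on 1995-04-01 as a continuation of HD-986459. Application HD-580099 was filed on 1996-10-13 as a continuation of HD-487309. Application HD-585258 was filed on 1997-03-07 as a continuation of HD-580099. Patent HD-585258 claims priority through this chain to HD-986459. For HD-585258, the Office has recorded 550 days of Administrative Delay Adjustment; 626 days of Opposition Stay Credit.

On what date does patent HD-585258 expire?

Earliest priority filing: 31 May 1993.
Base term: 31 May 1993 + 17 years → 31 May 2010.
Administrative Delay Adjustment: +550 days → 2 December 2011.
Opposition Stay Credit: +626 days → 19 August 2013.

August 19, 2013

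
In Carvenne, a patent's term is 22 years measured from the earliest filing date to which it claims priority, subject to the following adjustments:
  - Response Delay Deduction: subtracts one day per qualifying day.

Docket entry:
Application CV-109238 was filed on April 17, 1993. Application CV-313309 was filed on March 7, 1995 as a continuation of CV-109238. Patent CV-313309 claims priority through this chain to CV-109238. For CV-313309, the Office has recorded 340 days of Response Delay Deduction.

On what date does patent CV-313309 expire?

2014-05-12

Earliest priority filing: 17 April 1993.
Base term: 17 April 1993 + 22 years → 17 April 2015.
Response Delay Deduction: −340 days → 12 May 2014.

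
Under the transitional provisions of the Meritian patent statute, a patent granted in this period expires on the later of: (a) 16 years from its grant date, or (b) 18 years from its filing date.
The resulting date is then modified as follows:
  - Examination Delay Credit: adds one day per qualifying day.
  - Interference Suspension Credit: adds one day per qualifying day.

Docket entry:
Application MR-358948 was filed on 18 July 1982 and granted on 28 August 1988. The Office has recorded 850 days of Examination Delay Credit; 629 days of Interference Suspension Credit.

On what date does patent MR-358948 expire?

2008-09-15

(a) grant + 16 years → 28 August 2004.
(b) filing + 18 years → 18 July 2000.
Later of the two: 28 August 2004.
Examination Delay Credit: +850 days → 26 December 2006.
Interference Suspension Credit: +629 days → 15 September 2008.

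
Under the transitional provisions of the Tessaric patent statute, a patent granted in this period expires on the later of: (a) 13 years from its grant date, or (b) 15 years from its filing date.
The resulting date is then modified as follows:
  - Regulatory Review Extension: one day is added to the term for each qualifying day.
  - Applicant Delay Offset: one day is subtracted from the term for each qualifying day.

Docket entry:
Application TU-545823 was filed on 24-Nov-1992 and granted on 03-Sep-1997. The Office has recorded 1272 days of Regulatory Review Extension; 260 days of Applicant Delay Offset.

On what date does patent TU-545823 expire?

June 11, 2013

(a) grant + 13 years → 3 September 2010.
(b) filing + 15 years → 24 November 2007.
Later of the two: 3 September 2010.
Regulatory Review Extension: +1272 days → 26 February 2014.
Applicant Delay Offset: −260 days → 11 June 2013.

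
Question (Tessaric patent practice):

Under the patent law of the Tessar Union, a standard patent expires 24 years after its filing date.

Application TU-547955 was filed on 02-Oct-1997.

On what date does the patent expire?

2021-10-02

Filing date + 24 years → 2 October 2021.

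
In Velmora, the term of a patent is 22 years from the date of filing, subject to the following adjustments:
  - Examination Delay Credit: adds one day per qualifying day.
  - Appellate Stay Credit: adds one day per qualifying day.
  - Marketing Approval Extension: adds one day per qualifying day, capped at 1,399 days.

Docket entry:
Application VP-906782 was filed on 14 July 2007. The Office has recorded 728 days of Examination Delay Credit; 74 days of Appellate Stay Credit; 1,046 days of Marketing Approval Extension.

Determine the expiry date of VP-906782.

August 5, 2034

Base term: filing date + 22 years → 14 July 2029.
Examination Delay Credit: +728 days → 12 July 2031.
Appellate Stay Credit: +74 days → 24 September 2031.
Marketing Approval Extension: 1046 days (within the 1399-day cap) → +1046 days → 5 August 2034.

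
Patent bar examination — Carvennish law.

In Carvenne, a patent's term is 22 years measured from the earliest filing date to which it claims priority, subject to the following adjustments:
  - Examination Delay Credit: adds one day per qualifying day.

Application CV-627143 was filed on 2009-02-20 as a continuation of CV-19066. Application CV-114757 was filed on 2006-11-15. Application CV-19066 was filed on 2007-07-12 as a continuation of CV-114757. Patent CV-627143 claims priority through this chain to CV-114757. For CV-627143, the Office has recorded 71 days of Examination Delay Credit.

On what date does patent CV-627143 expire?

Earliest priority filing: 15 November 2006.
Base term: 15 November 2006 + 22 years → 15 November 2028.
Examination Delay Credit: +71 days → 25 January 2029.

January 25, 2029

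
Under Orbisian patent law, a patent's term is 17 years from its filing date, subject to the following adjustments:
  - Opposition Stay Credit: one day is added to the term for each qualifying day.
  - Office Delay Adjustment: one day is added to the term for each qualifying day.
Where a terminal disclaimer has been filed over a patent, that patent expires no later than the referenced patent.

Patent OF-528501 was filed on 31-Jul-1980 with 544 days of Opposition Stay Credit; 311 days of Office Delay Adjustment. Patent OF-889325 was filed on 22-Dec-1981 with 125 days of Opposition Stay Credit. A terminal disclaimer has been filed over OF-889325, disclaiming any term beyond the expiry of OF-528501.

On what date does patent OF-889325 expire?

1999-04-26

Natural term of OF-889325:
  Base: filing + 17 years → 22 December 1998.
  Opposition Stay Credit: +125 days → 26 April 1999.
Expiry of referenced patent OF-528501:
  Base: filing + 17 years → 31 July 1997.
  Opposition Stay Credit: +544 days → 26 January 1999.
  Office Delay Adjustment: +311 days → 3 December 1999.
Terminal disclaimer: OF-889325 expires on the earlier of 26 April 1999 and 3 December 1999.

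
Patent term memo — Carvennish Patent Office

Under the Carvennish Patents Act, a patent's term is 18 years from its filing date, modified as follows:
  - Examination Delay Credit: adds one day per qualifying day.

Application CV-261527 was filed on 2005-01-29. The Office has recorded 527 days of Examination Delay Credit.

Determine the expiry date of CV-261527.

July 9, 2024

Base term: filing date + 18 years → 29 January 2023.
Examination Delay Credit: +527 days → 9 July 2024.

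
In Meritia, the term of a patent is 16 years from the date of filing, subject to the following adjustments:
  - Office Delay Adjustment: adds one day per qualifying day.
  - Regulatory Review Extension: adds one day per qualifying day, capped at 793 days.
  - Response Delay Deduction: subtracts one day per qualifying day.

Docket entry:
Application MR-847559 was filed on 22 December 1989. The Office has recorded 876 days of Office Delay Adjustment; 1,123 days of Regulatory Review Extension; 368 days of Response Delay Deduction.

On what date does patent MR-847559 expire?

Base term: filing date + 16 years → 22 December 2005.
Office Delay Adjustment: +876 days → 16 May 2008.
Regulatory Review Extension: 1123 days claimed exceeds the 793-day cap, so +793 days → 18 July 2010.
Response Delay Deduction: −368 days → 15 July 2009.

July 15, 2009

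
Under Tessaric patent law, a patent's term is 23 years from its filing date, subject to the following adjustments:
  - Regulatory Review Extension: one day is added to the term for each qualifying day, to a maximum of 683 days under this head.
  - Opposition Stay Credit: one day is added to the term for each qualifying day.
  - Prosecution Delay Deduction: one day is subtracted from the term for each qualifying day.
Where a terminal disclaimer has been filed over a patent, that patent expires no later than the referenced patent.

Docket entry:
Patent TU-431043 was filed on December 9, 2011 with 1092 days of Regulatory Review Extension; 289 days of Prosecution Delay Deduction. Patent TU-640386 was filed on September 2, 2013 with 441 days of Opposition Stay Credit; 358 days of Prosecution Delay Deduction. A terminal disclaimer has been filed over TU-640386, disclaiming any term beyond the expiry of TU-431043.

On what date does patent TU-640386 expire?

January 7, 2036

Natural term of TU-640386:
  Base: filing + 23 years → 2 September 2036.
  Opposition Stay Credit: +441 days → 17 November 2037.
  Prosecution Delay Deduction: −358 days → 24 November 2036.
Expiry of referenced patent TU-431043:
  Base: filing + 23 years → 9 December 2034.
  Regulatory Review Extension: 1092 days claimed exceeds the 683-day cap, so +683 days → 22 October 2036.
  Prosecution Delay Deduction: −289 days → 7 January 2036.
Terminal disclaimer: TU-640386 expires on the earlier of 24 November 2036 and 7 January 2036.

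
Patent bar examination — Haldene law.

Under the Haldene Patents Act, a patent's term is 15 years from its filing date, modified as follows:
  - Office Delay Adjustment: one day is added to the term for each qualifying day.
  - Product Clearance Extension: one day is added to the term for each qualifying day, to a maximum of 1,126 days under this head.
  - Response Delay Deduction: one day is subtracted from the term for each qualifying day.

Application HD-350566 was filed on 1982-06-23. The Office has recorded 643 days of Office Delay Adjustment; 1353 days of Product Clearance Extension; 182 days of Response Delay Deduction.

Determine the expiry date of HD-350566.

Base term: filing date + 15 years → 23 June 1997.
Office Delay Adjustment: +643 days → 28 March 1999.
Product Clearance Extension: 1353 days claimed exceeds the 1126-day cap, so +1126 days → 27 April 2002.
Response Delay Deduction: −182 days → 27 October 2001.

October 27, 2001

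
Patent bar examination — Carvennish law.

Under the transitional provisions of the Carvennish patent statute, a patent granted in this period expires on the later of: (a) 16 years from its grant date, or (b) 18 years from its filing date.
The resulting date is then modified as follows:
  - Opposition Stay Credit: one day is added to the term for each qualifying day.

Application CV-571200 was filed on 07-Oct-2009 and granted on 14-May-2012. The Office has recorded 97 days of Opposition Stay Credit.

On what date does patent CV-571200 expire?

August 19, 2028

(a) grant + 16 years → 14 May 2028.
(b) filing + 18 years → 7 October 2027.
Later of the two: 14 May 2028.
Opposition Stay Credit: +97 days → 19 August 2028.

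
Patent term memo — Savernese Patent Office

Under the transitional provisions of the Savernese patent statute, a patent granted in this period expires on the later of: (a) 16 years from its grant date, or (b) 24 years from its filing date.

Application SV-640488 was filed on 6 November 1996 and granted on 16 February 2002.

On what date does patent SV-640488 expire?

2020-11-06

(a) grant + 16 years → 16 February 2018.
(b) filing + 24 years → 6 November 2020.
Later of the two: 6 November 2020.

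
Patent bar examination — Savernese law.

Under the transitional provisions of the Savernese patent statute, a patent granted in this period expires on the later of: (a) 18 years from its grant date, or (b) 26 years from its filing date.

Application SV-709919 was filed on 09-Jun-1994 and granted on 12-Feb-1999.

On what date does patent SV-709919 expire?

(a) grant + 18 years → 12 February 2017.
(b) filing + 26 years → 9 June 2020.
Later of the two: 9 June 2020.

2020-06-09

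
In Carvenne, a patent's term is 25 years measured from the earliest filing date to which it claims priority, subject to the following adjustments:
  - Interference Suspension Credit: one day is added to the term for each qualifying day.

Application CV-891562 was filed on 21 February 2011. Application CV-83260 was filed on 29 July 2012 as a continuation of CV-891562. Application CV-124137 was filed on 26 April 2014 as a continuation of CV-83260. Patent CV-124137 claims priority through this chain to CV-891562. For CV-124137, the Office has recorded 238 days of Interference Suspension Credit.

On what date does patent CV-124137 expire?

Earliest priority filing: 21 February 2011.
Base term: 21 February 2011 + 25 years → 21 February 2036.
Interference Suspension Credit: +238 days → 16 October 2036.

2036-10-16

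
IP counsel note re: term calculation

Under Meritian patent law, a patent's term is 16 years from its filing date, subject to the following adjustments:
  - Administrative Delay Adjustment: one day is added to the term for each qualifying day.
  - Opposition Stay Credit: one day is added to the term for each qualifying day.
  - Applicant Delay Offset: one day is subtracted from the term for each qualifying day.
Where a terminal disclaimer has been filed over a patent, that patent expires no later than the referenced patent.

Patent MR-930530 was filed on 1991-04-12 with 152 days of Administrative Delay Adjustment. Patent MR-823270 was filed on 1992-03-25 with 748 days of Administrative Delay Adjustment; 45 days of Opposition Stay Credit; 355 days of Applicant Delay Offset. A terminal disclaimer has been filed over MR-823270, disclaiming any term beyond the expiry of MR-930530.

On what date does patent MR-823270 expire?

2007-09-11

Natural term of MR-823270:
  Base: filing + 16 years → 25 March 2008.
  Administrative Delay Adjustment: +748 days → 12 April 2010.
  Opposition Stay Credit: +45 days → 27 May 2010.
  Applicant Delay Offset: −355 days → 6 June 2009.
Expiry of referenced patent MR-930530:
  Base: filing + 16 years → 12 April 2007.
  Administrative Delay Adjustment: +152 days → 11 September 2007.
Terminal disclaimer: MR-823270 expires on the earlier of 6 June 2009 and 11 September 2007.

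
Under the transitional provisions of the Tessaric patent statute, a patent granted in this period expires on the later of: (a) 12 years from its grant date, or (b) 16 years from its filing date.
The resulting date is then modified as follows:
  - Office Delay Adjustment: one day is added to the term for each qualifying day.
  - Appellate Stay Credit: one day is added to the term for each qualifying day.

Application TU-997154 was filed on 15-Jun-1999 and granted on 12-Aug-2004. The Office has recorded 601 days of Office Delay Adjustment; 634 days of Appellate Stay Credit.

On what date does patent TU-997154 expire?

December 30, 2019

(a) grant + 12 years → 12 August 2016.
(b) filing + 16 years → 15 June 2015.
Later of the two: 12 August 2016.
Office Delay Adjustment: +601 days → 5 April 2018.
Appellate Stay Credit: +634 days → 30 December 2019.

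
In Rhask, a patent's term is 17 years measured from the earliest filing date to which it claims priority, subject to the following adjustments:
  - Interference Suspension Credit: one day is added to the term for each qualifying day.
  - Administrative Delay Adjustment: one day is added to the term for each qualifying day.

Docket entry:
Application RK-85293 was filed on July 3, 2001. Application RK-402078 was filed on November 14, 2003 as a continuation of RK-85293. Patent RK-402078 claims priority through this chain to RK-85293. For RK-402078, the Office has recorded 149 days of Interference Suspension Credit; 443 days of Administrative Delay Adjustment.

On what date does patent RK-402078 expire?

Earliest priority filing: 3 July 2001.
Base term: 3 July 2001 + 17 years → 3 July 2018.
Interference Suspension Credit: +149 days → 29 November 2018.
Administrative Delay Adjustment: +443 days → 15 February 2020.

2020-02-15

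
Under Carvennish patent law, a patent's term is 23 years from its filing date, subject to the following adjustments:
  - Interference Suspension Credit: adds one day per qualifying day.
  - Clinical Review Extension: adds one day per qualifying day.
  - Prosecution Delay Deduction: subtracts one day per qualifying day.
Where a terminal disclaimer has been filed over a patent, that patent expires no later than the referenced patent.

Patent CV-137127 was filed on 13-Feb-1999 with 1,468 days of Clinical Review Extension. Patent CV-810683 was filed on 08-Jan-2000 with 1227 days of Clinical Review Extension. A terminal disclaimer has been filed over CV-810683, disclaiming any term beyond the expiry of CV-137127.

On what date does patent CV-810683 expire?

Natural term of CV-810683:
  Base: filing + 23 years → 8 January 2023.
  Clinical Review Extension: +1227 days → 19 May 2026.
Expiry of referenced patent CV-137127:
  Base: filing + 23 years → 13 February 2022.
  Clinical Review Extension: +1468 days → 20 February 2026.
Terminal disclaimer: CV-810683 expires on the earlier of 19 May 2026 and 20 February 2026.

2026-02-20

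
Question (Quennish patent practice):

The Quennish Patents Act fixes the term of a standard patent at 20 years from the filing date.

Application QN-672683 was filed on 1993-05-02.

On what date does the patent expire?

Filing date + 20 years → 2 May 2013.

May 2, 2013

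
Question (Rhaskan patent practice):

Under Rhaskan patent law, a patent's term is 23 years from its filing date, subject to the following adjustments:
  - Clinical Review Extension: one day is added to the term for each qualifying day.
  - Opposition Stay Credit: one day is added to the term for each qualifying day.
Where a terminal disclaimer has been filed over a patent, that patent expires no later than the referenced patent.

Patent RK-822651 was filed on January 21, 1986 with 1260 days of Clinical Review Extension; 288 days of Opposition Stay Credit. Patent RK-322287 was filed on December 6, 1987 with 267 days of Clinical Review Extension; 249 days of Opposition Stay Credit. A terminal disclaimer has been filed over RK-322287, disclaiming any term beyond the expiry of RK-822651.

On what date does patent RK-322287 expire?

2012-05-05

Natural term of RK-322287:
  Base: filing + 23 years → 6 December 2010.
  Clinical Review Extension: +267 days → 30 August 2011.
  Opposition Stay Credit: +249 days → 5 May 2012.
Expiry of referenced patent RK-822651:
  Base: filing + 23 years → 21 January 2009.
  Clinical Review Extension: +1260 days → 4 July 2012.
  Opposition Stay Credit: +288 days → 18 April 2013.
Terminal disclaimer: RK-322287 expires on the earlier of 5 May 2012 and 18 April 2013.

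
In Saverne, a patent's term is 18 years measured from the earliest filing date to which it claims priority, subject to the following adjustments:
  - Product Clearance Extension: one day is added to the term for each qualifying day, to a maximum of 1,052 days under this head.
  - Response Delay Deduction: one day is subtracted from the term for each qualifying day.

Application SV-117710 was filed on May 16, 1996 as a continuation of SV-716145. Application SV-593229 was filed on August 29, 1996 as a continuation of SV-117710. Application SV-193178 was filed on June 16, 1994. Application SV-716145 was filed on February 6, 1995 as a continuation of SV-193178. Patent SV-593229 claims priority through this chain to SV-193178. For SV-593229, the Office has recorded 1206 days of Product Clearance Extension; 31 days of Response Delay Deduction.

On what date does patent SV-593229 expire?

Earliest priority filing: 16 June 1994.
Base term: 16 June 1994 + 18 years → 16 June 2012.
Product Clearance Extension: 1206 days claimed exceeds the 1052-day cap, so +1052 days → 4 May 2015.
Response Delay Deduction: −31 days → 3 April 2015.

2015-04-03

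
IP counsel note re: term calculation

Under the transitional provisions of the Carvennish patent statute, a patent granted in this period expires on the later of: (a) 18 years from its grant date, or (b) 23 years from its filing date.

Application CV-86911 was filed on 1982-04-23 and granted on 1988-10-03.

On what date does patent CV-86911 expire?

2006-10-03

(a) grant + 18 years → 3 October 2006.
(b) filing + 23 years → 23 April 2005.
Later of the two: 3 October 2006.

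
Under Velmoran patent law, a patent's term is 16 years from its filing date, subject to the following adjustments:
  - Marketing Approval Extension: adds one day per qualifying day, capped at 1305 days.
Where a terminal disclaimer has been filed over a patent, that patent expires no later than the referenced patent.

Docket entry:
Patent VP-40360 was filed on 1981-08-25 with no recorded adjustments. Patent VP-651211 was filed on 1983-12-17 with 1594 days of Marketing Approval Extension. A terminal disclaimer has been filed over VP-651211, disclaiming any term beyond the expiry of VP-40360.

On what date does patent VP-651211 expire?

Natural term of VP-651211:
  Base: filing + 16 years → 17 December 1999.
  Marketing Approval Extension: 1594 days claimed exceeds the 1305-day cap, so +1305 days → 14 July 2003.
Expiry of referenced patent VP-40360:
  Base: filing + 16 years → 25 August 1997.
Terminal disclaimer: VP-651211 expires on the earlier of 14 July 2003 and 25 August 1997.

1997-08-25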